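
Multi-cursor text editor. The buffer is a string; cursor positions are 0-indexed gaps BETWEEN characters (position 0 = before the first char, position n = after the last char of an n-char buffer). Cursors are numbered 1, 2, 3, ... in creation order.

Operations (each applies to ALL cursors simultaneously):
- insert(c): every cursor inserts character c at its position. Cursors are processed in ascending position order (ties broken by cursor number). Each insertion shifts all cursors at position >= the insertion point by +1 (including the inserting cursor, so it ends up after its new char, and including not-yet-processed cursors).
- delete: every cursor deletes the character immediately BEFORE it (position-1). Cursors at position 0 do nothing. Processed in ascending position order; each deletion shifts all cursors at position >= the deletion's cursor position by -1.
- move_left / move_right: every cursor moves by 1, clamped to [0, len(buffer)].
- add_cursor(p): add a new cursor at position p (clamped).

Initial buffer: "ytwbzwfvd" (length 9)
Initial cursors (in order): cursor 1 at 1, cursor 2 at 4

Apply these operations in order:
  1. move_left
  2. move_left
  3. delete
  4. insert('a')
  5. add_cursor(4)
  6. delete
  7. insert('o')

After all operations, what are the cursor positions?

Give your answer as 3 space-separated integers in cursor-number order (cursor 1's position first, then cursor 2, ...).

Answer: 1 4 4

Derivation:
After op 1 (move_left): buffer="ytwbzwfvd" (len 9), cursors c1@0 c2@3, authorship .........
After op 2 (move_left): buffer="ytwbzwfvd" (len 9), cursors c1@0 c2@2, authorship .........
After op 3 (delete): buffer="ywbzwfvd" (len 8), cursors c1@0 c2@1, authorship ........
After op 4 (insert('a')): buffer="ayawbzwfvd" (len 10), cursors c1@1 c2@3, authorship 1.2.......
After op 5 (add_cursor(4)): buffer="ayawbzwfvd" (len 10), cursors c1@1 c2@3 c3@4, authorship 1.2.......
After op 6 (delete): buffer="ybzwfvd" (len 7), cursors c1@0 c2@1 c3@1, authorship .......
After op 7 (insert('o')): buffer="oyoobzwfvd" (len 10), cursors c1@1 c2@4 c3@4, authorship 1.23......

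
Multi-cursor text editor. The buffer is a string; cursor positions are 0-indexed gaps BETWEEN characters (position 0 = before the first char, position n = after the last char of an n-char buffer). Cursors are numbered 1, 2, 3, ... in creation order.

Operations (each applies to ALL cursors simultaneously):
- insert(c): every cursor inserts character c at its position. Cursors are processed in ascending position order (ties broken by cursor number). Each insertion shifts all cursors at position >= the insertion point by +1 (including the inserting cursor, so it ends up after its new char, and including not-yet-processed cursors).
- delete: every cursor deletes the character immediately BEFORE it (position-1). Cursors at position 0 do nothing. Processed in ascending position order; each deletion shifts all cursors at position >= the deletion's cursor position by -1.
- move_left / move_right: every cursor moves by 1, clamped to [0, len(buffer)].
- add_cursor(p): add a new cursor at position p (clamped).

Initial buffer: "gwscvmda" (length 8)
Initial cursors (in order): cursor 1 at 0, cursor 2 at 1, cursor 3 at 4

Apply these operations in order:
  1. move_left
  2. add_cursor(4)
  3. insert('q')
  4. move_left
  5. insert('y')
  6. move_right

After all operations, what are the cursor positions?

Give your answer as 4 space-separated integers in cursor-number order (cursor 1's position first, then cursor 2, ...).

Answer: 4 4 9 12

Derivation:
After op 1 (move_left): buffer="gwscvmda" (len 8), cursors c1@0 c2@0 c3@3, authorship ........
After op 2 (add_cursor(4)): buffer="gwscvmda" (len 8), cursors c1@0 c2@0 c3@3 c4@4, authorship ........
After op 3 (insert('q')): buffer="qqgwsqcqvmda" (len 12), cursors c1@2 c2@2 c3@6 c4@8, authorship 12...3.4....
After op 4 (move_left): buffer="qqgwsqcqvmda" (len 12), cursors c1@1 c2@1 c3@5 c4@7, authorship 12...3.4....
After op 5 (insert('y')): buffer="qyyqgwsyqcyqvmda" (len 16), cursors c1@3 c2@3 c3@8 c4@11, authorship 1122...33.44....
After op 6 (move_right): buffer="qyyqgwsyqcyqvmda" (len 16), cursors c1@4 c2@4 c3@9 c4@12, authorship 1122...33.44....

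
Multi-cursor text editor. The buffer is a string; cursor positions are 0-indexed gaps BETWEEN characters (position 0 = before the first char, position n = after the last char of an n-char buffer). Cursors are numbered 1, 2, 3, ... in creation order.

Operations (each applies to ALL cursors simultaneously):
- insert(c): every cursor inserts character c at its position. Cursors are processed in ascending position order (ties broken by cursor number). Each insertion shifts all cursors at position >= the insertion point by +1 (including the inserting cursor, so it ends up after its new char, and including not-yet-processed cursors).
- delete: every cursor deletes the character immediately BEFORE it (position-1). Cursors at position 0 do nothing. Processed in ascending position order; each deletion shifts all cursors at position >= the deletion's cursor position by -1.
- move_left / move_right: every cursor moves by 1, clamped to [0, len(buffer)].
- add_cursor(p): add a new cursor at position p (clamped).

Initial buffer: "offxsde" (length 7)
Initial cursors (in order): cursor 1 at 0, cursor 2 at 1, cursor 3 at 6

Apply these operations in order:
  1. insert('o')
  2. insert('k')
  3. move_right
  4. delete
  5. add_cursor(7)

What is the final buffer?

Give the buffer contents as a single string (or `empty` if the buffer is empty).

Answer: okokfxsdok

Derivation:
After op 1 (insert('o')): buffer="oooffxsdoe" (len 10), cursors c1@1 c2@3 c3@9, authorship 1.2.....3.
After op 2 (insert('k')): buffer="okookffxsdoke" (len 13), cursors c1@2 c2@5 c3@12, authorship 11.22.....33.
After op 3 (move_right): buffer="okookffxsdoke" (len 13), cursors c1@3 c2@6 c3@13, authorship 11.22.....33.
After op 4 (delete): buffer="okokfxsdok" (len 10), cursors c1@2 c2@4 c3@10, authorship 1122....33
After op 5 (add_cursor(7)): buffer="okokfxsdok" (len 10), cursors c1@2 c2@4 c4@7 c3@10, authorship 1122....33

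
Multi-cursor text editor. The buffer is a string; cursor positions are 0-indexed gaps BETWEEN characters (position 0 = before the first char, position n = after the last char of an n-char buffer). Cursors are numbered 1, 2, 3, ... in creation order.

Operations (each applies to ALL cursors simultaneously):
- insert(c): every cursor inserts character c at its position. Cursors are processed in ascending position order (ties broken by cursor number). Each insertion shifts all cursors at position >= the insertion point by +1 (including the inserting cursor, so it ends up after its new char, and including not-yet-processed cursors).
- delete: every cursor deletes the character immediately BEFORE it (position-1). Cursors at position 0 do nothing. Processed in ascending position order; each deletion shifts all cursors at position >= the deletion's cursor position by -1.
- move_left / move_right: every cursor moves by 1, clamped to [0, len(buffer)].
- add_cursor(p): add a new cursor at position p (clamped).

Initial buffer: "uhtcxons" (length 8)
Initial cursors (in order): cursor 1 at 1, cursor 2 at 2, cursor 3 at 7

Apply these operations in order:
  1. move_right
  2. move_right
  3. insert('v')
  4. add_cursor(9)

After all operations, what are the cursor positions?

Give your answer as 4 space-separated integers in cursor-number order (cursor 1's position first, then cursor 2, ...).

Answer: 4 6 11 9

Derivation:
After op 1 (move_right): buffer="uhtcxons" (len 8), cursors c1@2 c2@3 c3@8, authorship ........
After op 2 (move_right): buffer="uhtcxons" (len 8), cursors c1@3 c2@4 c3@8, authorship ........
After op 3 (insert('v')): buffer="uhtvcvxonsv" (len 11), cursors c1@4 c2@6 c3@11, authorship ...1.2....3
After op 4 (add_cursor(9)): buffer="uhtvcvxonsv" (len 11), cursors c1@4 c2@6 c4@9 c3@11, authorship ...1.2....3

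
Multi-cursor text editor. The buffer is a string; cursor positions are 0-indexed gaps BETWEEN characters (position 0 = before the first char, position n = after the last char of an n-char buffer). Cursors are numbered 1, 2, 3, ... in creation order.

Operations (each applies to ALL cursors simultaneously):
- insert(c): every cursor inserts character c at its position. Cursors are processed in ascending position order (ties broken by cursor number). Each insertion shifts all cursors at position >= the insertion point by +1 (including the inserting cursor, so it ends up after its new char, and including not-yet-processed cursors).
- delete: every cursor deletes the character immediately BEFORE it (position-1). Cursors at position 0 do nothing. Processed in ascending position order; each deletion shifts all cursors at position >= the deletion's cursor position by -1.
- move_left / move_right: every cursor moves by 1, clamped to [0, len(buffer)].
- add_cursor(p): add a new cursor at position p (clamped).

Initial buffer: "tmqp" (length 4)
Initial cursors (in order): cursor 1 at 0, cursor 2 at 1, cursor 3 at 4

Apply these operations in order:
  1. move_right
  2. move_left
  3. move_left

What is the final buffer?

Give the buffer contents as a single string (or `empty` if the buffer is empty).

Answer: tmqp

Derivation:
After op 1 (move_right): buffer="tmqp" (len 4), cursors c1@1 c2@2 c3@4, authorship ....
After op 2 (move_left): buffer="tmqp" (len 4), cursors c1@0 c2@1 c3@3, authorship ....
After op 3 (move_left): buffer="tmqp" (len 4), cursors c1@0 c2@0 c3@2, authorship ....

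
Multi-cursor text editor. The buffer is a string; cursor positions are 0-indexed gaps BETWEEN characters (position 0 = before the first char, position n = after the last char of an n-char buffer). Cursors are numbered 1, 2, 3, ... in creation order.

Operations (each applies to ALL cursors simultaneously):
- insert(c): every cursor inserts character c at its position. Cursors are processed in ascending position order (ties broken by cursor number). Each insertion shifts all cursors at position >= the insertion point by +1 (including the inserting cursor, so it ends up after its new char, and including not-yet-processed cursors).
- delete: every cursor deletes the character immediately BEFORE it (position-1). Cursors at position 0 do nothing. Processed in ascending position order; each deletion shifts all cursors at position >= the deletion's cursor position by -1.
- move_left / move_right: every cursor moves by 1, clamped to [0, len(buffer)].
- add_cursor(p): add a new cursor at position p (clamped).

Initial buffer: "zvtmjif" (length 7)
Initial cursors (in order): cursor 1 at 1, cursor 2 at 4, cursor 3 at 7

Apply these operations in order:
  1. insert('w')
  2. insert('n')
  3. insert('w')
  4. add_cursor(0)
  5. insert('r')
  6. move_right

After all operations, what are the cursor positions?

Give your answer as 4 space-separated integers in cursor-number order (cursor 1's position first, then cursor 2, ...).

Answer: 7 14 20 2

Derivation:
After op 1 (insert('w')): buffer="zwvtmwjifw" (len 10), cursors c1@2 c2@6 c3@10, authorship .1...2...3
After op 2 (insert('n')): buffer="zwnvtmwnjifwn" (len 13), cursors c1@3 c2@8 c3@13, authorship .11...22...33
After op 3 (insert('w')): buffer="zwnwvtmwnwjifwnw" (len 16), cursors c1@4 c2@10 c3@16, authorship .111...222...333
After op 4 (add_cursor(0)): buffer="zwnwvtmwnwjifwnw" (len 16), cursors c4@0 c1@4 c2@10 c3@16, authorship .111...222...333
After op 5 (insert('r')): buffer="rzwnwrvtmwnwrjifwnwr" (len 20), cursors c4@1 c1@6 c2@13 c3@20, authorship 4.1111...2222...3333
After op 6 (move_right): buffer="rzwnwrvtmwnwrjifwnwr" (len 20), cursors c4@2 c1@7 c2@14 c3@20, authorship 4.1111...2222...3333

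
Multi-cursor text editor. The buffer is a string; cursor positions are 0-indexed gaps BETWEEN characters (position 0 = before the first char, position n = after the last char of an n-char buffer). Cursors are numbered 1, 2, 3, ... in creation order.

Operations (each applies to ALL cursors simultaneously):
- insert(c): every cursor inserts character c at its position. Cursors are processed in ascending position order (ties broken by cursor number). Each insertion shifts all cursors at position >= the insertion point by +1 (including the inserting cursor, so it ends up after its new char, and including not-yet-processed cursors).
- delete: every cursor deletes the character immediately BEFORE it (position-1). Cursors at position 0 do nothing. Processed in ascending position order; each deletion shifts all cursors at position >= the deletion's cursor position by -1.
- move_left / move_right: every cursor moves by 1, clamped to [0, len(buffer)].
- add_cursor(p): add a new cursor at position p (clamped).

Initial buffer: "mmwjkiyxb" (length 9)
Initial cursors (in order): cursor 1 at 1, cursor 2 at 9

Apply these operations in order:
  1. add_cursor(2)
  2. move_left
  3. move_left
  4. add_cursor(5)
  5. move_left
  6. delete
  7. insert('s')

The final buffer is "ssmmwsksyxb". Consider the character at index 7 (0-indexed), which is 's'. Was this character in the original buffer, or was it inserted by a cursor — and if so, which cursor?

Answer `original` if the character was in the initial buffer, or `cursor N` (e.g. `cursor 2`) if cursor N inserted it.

Answer: cursor 2

Derivation:
After op 1 (add_cursor(2)): buffer="mmwjkiyxb" (len 9), cursors c1@1 c3@2 c2@9, authorship .........
After op 2 (move_left): buffer="mmwjkiyxb" (len 9), cursors c1@0 c3@1 c2@8, authorship .........
After op 3 (move_left): buffer="mmwjkiyxb" (len 9), cursors c1@0 c3@0 c2@7, authorship .........
After op 4 (add_cursor(5)): buffer="mmwjkiyxb" (len 9), cursors c1@0 c3@0 c4@5 c2@7, authorship .........
After op 5 (move_left): buffer="mmwjkiyxb" (len 9), cursors c1@0 c3@0 c4@4 c2@6, authorship .........
After op 6 (delete): buffer="mmwkyxb" (len 7), cursors c1@0 c3@0 c4@3 c2@4, authorship .......
After op 7 (insert('s')): buffer="ssmmwsksyxb" (len 11), cursors c1@2 c3@2 c4@6 c2@8, authorship 13...4.2...
Authorship (.=original, N=cursor N): 1 3 . . . 4 . 2 . . .
Index 7: author = 2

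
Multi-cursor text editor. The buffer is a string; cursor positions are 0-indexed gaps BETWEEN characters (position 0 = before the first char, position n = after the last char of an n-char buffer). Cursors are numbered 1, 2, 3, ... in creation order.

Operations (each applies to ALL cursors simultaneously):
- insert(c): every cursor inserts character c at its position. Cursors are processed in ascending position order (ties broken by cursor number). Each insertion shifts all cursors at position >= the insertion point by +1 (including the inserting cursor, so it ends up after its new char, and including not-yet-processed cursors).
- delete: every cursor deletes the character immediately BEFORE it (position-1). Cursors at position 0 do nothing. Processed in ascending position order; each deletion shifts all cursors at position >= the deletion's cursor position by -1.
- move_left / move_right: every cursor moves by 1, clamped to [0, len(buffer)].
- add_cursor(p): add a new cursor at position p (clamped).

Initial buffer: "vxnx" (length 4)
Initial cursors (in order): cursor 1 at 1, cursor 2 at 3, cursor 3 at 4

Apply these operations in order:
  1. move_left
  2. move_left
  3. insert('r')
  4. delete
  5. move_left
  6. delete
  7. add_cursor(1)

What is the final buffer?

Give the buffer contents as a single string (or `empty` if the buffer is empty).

After op 1 (move_left): buffer="vxnx" (len 4), cursors c1@0 c2@2 c3@3, authorship ....
After op 2 (move_left): buffer="vxnx" (len 4), cursors c1@0 c2@1 c3@2, authorship ....
After op 3 (insert('r')): buffer="rvrxrnx" (len 7), cursors c1@1 c2@3 c3@5, authorship 1.2.3..
After op 4 (delete): buffer="vxnx" (len 4), cursors c1@0 c2@1 c3@2, authorship ....
After op 5 (move_left): buffer="vxnx" (len 4), cursors c1@0 c2@0 c3@1, authorship ....
After op 6 (delete): buffer="xnx" (len 3), cursors c1@0 c2@0 c3@0, authorship ...
After op 7 (add_cursor(1)): buffer="xnx" (len 3), cursors c1@0 c2@0 c3@0 c4@1, authorship ...

Answer: xnx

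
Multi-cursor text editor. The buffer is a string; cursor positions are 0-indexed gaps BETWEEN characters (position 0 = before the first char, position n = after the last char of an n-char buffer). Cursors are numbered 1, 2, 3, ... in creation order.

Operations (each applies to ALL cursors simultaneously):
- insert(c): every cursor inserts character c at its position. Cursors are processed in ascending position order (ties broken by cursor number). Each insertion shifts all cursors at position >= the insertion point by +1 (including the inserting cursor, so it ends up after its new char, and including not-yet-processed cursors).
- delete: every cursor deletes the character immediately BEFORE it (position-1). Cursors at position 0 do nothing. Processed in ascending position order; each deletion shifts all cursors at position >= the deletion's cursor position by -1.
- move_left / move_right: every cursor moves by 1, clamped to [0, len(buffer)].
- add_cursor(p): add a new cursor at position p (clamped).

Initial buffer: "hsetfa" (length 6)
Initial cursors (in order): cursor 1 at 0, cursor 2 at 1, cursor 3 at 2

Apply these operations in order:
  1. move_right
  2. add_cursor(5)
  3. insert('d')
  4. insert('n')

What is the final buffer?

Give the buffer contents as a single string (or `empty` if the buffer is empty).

After op 1 (move_right): buffer="hsetfa" (len 6), cursors c1@1 c2@2 c3@3, authorship ......
After op 2 (add_cursor(5)): buffer="hsetfa" (len 6), cursors c1@1 c2@2 c3@3 c4@5, authorship ......
After op 3 (insert('d')): buffer="hdsdedtfda" (len 10), cursors c1@2 c2@4 c3@6 c4@9, authorship .1.2.3..4.
After op 4 (insert('n')): buffer="hdnsdnedntfdna" (len 14), cursors c1@3 c2@6 c3@9 c4@13, authorship .11.22.33..44.

Answer: hdnsdnedntfdna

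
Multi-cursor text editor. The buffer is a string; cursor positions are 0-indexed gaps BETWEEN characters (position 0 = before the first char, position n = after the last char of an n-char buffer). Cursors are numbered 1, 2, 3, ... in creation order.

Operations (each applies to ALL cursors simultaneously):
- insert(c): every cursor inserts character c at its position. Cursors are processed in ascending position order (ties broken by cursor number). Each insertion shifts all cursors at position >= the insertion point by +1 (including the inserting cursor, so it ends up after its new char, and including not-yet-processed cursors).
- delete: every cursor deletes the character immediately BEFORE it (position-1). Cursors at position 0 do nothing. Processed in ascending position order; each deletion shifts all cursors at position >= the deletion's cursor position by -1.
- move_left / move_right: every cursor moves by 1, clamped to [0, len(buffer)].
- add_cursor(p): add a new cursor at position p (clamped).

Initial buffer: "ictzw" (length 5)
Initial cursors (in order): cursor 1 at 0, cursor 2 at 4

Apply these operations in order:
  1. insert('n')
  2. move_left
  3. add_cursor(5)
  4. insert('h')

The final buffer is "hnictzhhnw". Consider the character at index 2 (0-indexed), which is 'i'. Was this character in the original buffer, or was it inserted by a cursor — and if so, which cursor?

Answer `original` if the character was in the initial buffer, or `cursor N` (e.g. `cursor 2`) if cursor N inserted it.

After op 1 (insert('n')): buffer="nictznw" (len 7), cursors c1@1 c2@6, authorship 1....2.
After op 2 (move_left): buffer="nictznw" (len 7), cursors c1@0 c2@5, authorship 1....2.
After op 3 (add_cursor(5)): buffer="nictznw" (len 7), cursors c1@0 c2@5 c3@5, authorship 1....2.
After op 4 (insert('h')): buffer="hnictzhhnw" (len 10), cursors c1@1 c2@8 c3@8, authorship 11....232.
Authorship (.=original, N=cursor N): 1 1 . . . . 2 3 2 .
Index 2: author = original

Answer: original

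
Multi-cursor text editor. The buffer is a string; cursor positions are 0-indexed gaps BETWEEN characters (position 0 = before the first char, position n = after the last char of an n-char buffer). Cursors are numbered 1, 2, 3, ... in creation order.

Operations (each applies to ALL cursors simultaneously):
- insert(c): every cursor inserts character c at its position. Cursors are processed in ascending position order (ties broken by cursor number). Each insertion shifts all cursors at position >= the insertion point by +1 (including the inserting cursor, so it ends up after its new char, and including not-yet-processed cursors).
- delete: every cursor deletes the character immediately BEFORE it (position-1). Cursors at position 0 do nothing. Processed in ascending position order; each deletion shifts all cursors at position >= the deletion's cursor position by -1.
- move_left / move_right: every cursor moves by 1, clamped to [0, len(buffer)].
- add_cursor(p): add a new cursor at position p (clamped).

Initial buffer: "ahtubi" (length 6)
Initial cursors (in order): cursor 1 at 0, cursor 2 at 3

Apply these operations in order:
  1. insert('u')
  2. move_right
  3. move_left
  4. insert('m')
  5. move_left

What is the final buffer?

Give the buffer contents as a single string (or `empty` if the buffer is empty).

After op 1 (insert('u')): buffer="uahtuubi" (len 8), cursors c1@1 c2@5, authorship 1...2...
After op 2 (move_right): buffer="uahtuubi" (len 8), cursors c1@2 c2@6, authorship 1...2...
After op 3 (move_left): buffer="uahtuubi" (len 8), cursors c1@1 c2@5, authorship 1...2...
After op 4 (insert('m')): buffer="umahtumubi" (len 10), cursors c1@2 c2@7, authorship 11...22...
After op 5 (move_left): buffer="umahtumubi" (len 10), cursors c1@1 c2@6, authorship 11...22...

Answer: umahtumubi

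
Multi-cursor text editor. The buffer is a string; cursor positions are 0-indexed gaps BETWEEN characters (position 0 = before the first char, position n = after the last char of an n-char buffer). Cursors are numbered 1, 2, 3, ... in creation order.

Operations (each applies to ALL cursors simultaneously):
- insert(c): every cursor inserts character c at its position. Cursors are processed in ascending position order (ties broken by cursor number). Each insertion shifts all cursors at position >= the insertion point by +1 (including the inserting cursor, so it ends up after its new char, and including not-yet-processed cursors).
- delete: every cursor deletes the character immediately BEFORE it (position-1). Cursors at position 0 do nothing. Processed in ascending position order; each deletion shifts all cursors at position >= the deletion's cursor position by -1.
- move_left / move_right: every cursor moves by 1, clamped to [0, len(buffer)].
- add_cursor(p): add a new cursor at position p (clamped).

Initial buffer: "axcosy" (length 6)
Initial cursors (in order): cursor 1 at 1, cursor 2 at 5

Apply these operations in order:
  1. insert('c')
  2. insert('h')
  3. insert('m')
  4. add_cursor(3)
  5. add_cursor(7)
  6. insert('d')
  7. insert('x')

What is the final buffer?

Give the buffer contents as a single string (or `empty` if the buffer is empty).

After op 1 (insert('c')): buffer="acxcoscy" (len 8), cursors c1@2 c2@7, authorship .1....2.
After op 2 (insert('h')): buffer="achxcoschy" (len 10), cursors c1@3 c2@9, authorship .11....22.
After op 3 (insert('m')): buffer="achmxcoschmy" (len 12), cursors c1@4 c2@11, authorship .111....222.
After op 4 (add_cursor(3)): buffer="achmxcoschmy" (len 12), cursors c3@3 c1@4 c2@11, authorship .111....222.
After op 5 (add_cursor(7)): buffer="achmxcoschmy" (len 12), cursors c3@3 c1@4 c4@7 c2@11, authorship .111....222.
After op 6 (insert('d')): buffer="achdmdxcodschmdy" (len 16), cursors c3@4 c1@6 c4@10 c2@15, authorship .11311...4.2222.
After op 7 (insert('x')): buffer="achdxmdxxcodxschmdxy" (len 20), cursors c3@5 c1@8 c4@13 c2@19, authorship .1133111...44.22222.

Answer: achdxmdxxcodxschmdxy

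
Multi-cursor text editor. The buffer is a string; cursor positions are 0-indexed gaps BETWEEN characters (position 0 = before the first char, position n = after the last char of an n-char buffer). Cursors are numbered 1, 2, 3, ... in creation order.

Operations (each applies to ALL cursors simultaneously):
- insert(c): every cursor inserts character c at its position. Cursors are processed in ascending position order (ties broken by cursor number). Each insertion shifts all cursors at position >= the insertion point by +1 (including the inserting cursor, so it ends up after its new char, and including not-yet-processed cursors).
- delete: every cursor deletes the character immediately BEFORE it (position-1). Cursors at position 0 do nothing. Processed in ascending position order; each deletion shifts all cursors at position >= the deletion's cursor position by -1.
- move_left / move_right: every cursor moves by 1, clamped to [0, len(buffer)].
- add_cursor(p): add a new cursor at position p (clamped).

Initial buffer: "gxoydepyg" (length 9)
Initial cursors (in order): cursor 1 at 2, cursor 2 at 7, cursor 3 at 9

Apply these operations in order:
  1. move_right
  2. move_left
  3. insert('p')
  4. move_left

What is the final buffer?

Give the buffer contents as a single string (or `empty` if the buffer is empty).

Answer: gxpoydeppypg

Derivation:
After op 1 (move_right): buffer="gxoydepyg" (len 9), cursors c1@3 c2@8 c3@9, authorship .........
After op 2 (move_left): buffer="gxoydepyg" (len 9), cursors c1@2 c2@7 c3@8, authorship .........
After op 3 (insert('p')): buffer="gxpoydeppypg" (len 12), cursors c1@3 c2@9 c3@11, authorship ..1.....2.3.
After op 4 (move_left): buffer="gxpoydeppypg" (len 12), cursors c1@2 c2@8 c3@10, authorship ..1.....2.3.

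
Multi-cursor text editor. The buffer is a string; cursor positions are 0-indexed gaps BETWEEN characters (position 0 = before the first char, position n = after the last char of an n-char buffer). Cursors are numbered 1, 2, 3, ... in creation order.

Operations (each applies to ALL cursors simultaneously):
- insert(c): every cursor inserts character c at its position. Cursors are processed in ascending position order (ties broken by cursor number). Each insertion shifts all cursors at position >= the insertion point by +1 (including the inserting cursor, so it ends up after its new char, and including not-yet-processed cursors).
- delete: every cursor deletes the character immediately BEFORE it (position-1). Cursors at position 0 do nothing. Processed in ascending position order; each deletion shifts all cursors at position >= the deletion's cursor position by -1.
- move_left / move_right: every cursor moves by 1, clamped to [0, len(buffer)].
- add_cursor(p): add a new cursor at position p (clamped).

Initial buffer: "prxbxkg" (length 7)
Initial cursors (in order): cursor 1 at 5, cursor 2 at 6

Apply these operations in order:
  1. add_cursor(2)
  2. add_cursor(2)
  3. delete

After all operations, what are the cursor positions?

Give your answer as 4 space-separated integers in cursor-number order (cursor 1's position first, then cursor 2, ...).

Answer: 2 2 0 0

Derivation:
After op 1 (add_cursor(2)): buffer="prxbxkg" (len 7), cursors c3@2 c1@5 c2@6, authorship .......
After op 2 (add_cursor(2)): buffer="prxbxkg" (len 7), cursors c3@2 c4@2 c1@5 c2@6, authorship .......
After op 3 (delete): buffer="xbg" (len 3), cursors c3@0 c4@0 c1@2 c2@2, authorship ...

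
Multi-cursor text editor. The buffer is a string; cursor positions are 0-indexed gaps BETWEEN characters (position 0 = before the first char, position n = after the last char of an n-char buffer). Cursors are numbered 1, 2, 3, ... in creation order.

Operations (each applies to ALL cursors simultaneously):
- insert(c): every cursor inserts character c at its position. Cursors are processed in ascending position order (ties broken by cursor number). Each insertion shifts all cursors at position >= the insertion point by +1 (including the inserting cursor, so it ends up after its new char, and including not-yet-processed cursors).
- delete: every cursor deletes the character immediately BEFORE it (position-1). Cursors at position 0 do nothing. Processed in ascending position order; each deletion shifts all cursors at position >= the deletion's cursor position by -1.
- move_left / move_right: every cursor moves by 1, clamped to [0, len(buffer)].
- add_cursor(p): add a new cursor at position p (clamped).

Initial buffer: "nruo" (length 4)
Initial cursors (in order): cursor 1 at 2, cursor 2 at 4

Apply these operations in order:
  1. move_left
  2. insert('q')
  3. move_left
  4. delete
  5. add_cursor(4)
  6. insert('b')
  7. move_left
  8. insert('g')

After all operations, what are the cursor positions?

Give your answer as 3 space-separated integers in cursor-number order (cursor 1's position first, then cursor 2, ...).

Answer: 1 5 9

Derivation:
After op 1 (move_left): buffer="nruo" (len 4), cursors c1@1 c2@3, authorship ....
After op 2 (insert('q')): buffer="nqruqo" (len 6), cursors c1@2 c2@5, authorship .1..2.
After op 3 (move_left): buffer="nqruqo" (len 6), cursors c1@1 c2@4, authorship .1..2.
After op 4 (delete): buffer="qrqo" (len 4), cursors c1@0 c2@2, authorship 1.2.
After op 5 (add_cursor(4)): buffer="qrqo" (len 4), cursors c1@0 c2@2 c3@4, authorship 1.2.
After op 6 (insert('b')): buffer="bqrbqob" (len 7), cursors c1@1 c2@4 c3@7, authorship 11.22.3
After op 7 (move_left): buffer="bqrbqob" (len 7), cursors c1@0 c2@3 c3@6, authorship 11.22.3
After op 8 (insert('g')): buffer="gbqrgbqogb" (len 10), cursors c1@1 c2@5 c3@9, authorship 111.222.33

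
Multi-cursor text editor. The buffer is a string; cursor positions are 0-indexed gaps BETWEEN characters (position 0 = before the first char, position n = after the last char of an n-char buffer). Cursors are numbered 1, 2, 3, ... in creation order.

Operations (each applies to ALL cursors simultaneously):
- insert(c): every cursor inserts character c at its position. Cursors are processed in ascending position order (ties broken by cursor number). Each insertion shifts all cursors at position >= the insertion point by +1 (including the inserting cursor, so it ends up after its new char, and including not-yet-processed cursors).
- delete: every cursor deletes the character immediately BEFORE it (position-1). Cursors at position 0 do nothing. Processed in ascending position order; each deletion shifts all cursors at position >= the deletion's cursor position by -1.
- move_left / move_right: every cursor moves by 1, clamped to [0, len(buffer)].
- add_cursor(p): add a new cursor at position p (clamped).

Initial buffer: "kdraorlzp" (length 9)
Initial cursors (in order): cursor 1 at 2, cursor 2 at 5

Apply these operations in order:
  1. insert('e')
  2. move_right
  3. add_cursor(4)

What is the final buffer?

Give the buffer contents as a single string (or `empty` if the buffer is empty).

After op 1 (insert('e')): buffer="kderaoerlzp" (len 11), cursors c1@3 c2@7, authorship ..1...2....
After op 2 (move_right): buffer="kderaoerlzp" (len 11), cursors c1@4 c2@8, authorship ..1...2....
After op 3 (add_cursor(4)): buffer="kderaoerlzp" (len 11), cursors c1@4 c3@4 c2@8, authorship ..1...2....

Answer: kderaoerlzp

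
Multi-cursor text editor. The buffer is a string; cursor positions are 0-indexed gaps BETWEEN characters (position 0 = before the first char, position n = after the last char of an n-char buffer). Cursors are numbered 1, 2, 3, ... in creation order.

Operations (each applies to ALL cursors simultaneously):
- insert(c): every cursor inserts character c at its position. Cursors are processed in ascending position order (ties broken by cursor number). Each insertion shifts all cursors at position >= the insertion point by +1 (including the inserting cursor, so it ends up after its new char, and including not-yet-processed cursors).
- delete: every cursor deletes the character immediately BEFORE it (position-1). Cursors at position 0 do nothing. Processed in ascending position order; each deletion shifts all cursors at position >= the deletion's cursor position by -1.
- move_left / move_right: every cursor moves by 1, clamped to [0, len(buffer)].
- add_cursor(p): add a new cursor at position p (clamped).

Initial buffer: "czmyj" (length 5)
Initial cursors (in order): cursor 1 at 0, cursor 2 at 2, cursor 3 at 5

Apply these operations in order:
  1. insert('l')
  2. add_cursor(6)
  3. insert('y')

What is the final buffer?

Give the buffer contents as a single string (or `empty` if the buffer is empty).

Answer: lyczlymyyjly

Derivation:
After op 1 (insert('l')): buffer="lczlmyjl" (len 8), cursors c1@1 c2@4 c3@8, authorship 1..2...3
After op 2 (add_cursor(6)): buffer="lczlmyjl" (len 8), cursors c1@1 c2@4 c4@6 c3@8, authorship 1..2...3
After op 3 (insert('y')): buffer="lyczlymyyjly" (len 12), cursors c1@2 c2@6 c4@9 c3@12, authorship 11..22..4.33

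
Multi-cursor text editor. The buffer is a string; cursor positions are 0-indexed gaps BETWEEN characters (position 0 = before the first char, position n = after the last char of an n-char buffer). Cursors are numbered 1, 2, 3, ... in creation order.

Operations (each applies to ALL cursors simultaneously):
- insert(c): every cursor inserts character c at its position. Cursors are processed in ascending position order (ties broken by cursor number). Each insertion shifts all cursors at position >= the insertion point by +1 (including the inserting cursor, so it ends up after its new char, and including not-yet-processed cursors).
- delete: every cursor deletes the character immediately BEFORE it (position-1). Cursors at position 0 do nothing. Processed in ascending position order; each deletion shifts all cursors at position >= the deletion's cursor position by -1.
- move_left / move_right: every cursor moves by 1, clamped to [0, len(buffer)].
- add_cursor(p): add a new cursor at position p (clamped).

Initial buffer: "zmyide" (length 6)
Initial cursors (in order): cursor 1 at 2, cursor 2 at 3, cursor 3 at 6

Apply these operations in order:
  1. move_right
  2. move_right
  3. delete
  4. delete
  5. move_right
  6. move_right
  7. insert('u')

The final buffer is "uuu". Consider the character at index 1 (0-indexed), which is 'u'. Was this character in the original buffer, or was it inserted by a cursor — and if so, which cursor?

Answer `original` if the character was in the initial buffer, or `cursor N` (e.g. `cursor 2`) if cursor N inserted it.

Answer: cursor 2

Derivation:
After op 1 (move_right): buffer="zmyide" (len 6), cursors c1@3 c2@4 c3@6, authorship ......
After op 2 (move_right): buffer="zmyide" (len 6), cursors c1@4 c2@5 c3@6, authorship ......
After op 3 (delete): buffer="zmy" (len 3), cursors c1@3 c2@3 c3@3, authorship ...
After op 4 (delete): buffer="" (len 0), cursors c1@0 c2@0 c3@0, authorship 
After op 5 (move_right): buffer="" (len 0), cursors c1@0 c2@0 c3@0, authorship 
After op 6 (move_right): buffer="" (len 0), cursors c1@0 c2@0 c3@0, authorship 
After op 7 (insert('u')): buffer="uuu" (len 3), cursors c1@3 c2@3 c3@3, authorship 123
Authorship (.=original, N=cursor N): 1 2 3
Index 1: author = 2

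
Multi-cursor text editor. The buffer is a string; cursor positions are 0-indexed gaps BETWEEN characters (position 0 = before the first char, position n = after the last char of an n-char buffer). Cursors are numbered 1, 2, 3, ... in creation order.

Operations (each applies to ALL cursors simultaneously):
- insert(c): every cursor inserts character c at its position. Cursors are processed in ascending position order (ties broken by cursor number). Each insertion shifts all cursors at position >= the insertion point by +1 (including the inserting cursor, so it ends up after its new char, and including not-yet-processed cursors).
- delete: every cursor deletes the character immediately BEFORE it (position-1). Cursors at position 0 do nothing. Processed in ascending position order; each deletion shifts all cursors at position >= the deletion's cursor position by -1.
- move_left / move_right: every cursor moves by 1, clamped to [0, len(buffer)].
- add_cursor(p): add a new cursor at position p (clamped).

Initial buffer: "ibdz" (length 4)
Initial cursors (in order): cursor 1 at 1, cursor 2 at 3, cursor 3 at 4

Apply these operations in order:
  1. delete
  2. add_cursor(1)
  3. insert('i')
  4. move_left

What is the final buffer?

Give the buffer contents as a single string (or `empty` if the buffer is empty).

Answer: ibiii

Derivation:
After op 1 (delete): buffer="b" (len 1), cursors c1@0 c2@1 c3@1, authorship .
After op 2 (add_cursor(1)): buffer="b" (len 1), cursors c1@0 c2@1 c3@1 c4@1, authorship .
After op 3 (insert('i')): buffer="ibiii" (len 5), cursors c1@1 c2@5 c3@5 c4@5, authorship 1.234
After op 4 (move_left): buffer="ibiii" (len 5), cursors c1@0 c2@4 c3@4 c4@4, authorship 1.234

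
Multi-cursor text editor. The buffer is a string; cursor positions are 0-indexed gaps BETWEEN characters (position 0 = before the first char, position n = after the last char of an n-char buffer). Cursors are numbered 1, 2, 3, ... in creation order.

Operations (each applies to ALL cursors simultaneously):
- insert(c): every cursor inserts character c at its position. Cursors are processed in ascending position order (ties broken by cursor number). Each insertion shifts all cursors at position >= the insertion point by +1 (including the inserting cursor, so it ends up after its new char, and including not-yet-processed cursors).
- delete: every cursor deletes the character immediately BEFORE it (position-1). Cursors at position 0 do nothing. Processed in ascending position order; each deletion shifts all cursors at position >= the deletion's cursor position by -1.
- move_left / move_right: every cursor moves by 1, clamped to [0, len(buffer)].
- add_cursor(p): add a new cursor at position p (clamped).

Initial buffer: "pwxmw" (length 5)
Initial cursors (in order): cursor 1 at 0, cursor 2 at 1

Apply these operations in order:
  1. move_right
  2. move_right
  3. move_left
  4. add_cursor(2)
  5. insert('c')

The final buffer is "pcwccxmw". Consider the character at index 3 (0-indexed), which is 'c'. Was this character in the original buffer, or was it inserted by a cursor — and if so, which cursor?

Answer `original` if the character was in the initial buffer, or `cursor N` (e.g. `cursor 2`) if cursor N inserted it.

After op 1 (move_right): buffer="pwxmw" (len 5), cursors c1@1 c2@2, authorship .....
After op 2 (move_right): buffer="pwxmw" (len 5), cursors c1@2 c2@3, authorship .....
After op 3 (move_left): buffer="pwxmw" (len 5), cursors c1@1 c2@2, authorship .....
After op 4 (add_cursor(2)): buffer="pwxmw" (len 5), cursors c1@1 c2@2 c3@2, authorship .....
After op 5 (insert('c')): buffer="pcwccxmw" (len 8), cursors c1@2 c2@5 c3@5, authorship .1.23...
Authorship (.=original, N=cursor N): . 1 . 2 3 . . .
Index 3: author = 2

Answer: cursor 2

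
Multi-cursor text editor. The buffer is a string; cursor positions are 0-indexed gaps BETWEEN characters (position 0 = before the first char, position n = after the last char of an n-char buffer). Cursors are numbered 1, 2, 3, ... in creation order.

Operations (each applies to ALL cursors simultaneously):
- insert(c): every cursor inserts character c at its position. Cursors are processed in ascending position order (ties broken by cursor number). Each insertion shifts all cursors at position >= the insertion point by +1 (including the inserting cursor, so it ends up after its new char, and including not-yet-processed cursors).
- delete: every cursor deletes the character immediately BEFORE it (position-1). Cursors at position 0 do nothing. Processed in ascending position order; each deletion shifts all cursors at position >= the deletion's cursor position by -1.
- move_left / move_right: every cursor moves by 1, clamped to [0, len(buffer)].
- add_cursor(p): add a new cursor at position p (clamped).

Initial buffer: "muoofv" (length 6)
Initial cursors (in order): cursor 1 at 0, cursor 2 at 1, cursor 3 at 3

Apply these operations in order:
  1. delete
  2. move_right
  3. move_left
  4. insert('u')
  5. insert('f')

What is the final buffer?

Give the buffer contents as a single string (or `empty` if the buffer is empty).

After op 1 (delete): buffer="uofv" (len 4), cursors c1@0 c2@0 c3@1, authorship ....
After op 2 (move_right): buffer="uofv" (len 4), cursors c1@1 c2@1 c3@2, authorship ....
After op 3 (move_left): buffer="uofv" (len 4), cursors c1@0 c2@0 c3@1, authorship ....
After op 4 (insert('u')): buffer="uuuuofv" (len 7), cursors c1@2 c2@2 c3@4, authorship 12.3...
After op 5 (insert('f')): buffer="uuffuufofv" (len 10), cursors c1@4 c2@4 c3@7, authorship 1212.33...

Answer: uuffuufofv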